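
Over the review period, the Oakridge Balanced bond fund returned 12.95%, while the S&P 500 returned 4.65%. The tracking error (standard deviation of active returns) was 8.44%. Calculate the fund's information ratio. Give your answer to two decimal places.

0.98

IR = (Rp − Rb) / TE = (12.95% − 4.65%) / 8.44% = 8.30% / 8.44% = 0.9834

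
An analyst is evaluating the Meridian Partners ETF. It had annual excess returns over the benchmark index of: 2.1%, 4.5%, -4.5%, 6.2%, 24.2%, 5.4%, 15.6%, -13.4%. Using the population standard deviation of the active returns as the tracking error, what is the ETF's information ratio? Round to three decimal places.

0.467

μ = (2.1 + 4.5 − 4.5 + 6.2 + 24.2 + 5.4 + 15.6 − 13.4) / 8 = 40.10 / 8 = 5.0125%
Population σ = √[Σ(r − μ)² / 8] = √[920.0688 / 8] = √115.0086 = 10.7242%
IR = μ / tracking error = 5.0125 / 10.7242 = 0.4674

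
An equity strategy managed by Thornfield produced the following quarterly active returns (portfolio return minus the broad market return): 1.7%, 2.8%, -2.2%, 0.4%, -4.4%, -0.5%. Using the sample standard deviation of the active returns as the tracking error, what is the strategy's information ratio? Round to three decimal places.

Mean return r̄ = -2.20 / 6 = -0.3667%
Σ(r − r̄)² = (1.7 − (-0.3667))² + (2.8 − (-0.3667))² + (-2.2 − (-0.3667))² + … = 34.5333
σ = √[34.5333 / 5] = 2.6281%
IR = r̄ / tracking error = -0.3667 / 2.6281 = -0.1395

-0.140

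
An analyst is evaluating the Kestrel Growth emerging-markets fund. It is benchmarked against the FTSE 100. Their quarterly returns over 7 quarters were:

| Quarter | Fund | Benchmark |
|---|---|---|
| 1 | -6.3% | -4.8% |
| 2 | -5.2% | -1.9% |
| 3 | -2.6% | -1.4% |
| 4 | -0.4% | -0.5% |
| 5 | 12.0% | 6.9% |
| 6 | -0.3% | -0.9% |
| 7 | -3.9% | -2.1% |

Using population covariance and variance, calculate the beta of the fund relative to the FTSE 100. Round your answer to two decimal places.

r̄p = -0.9571%,  r̄m = -0.6714%
Cov = Σ(rp − r̄p)(rm − r̄m) / 7 = 18.6745
Var(rm) = Σ(rm − r̄m)² / 7 = 11.2192
β = Cov / Var = 18.6745 / 11.2192 = 1.6645

1.66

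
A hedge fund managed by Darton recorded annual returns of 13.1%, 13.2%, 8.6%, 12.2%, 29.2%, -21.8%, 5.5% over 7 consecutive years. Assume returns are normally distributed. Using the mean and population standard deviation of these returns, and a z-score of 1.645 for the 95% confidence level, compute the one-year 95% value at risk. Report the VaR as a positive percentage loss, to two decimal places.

r̄ = (13.1 + 13.2 + 8.6 + 12.2 + 29.2 − 21.8 + 5.5) / 7 = 60.00 / 7 = 8.5714%
Population σ = √[Σ(r − r̄)² / 7] = √[1412.4943 / 7] = √201.7849 = 14.2051%
VaR = −(r̄ − z·σ) = −(8.5714 − 1.645 × 14.2051) = −(-14.7960) = 14.7960%

14.80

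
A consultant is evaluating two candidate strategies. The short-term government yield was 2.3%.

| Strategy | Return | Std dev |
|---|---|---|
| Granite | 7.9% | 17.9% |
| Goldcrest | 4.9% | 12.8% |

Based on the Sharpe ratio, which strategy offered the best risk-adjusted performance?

Granite

Granite: Sharpe ratio = (7.9% − 2.3%) / 17.9% = 0.313
Goldcrest: Sharpe ratio = (4.9% − 2.3%) / 12.8% = 0.203
Highest: Granite (0.313).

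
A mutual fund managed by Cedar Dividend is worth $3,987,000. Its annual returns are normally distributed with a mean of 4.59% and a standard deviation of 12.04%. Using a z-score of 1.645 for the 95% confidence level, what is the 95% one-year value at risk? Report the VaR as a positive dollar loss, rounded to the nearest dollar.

Return at the 95% tail: μ − z·σ = 4.59% − 1.645 × 12.04% = 4.59 − 19.8058 = -15.2158%
VaR = −(-15.2158%) × $3,987,000 = 15.2158% × $3,987,000 = $606,654

$606,654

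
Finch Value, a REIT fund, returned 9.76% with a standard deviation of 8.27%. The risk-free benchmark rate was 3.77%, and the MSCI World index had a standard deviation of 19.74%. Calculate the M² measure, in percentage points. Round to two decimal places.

Sharpe = (Rp − Rf) / σp = (9.76% − 3.77%) / 8.27% = 0.7243
M² = Rf + Sharpe × σm = 3.77% + 0.7243 × 19.74% = 18.0677%

18.07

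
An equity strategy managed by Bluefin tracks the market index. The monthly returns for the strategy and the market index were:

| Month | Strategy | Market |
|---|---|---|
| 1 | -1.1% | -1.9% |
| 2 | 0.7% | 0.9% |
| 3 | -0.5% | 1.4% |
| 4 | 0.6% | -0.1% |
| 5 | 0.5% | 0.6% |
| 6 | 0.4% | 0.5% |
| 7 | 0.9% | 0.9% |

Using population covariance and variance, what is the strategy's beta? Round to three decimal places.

0.394

r̄p = 0.2143%,  r̄m = 0.3286%
Cov = Σ(rp − r̄p)(rm − r̄m) / 7 = 0.3967
Var(rm) = Σ(rm − r̄m)² / 7 = 1.0078
β = Cov / Var = 0.3967 / 1.0078 = 0.3936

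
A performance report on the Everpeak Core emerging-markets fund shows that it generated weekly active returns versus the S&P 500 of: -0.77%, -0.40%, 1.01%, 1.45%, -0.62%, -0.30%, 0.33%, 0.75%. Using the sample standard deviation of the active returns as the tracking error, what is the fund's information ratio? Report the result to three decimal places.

r̄ = (-0.77 − 0.4 + 1.01 + 1.45 − 0.62 − 0.3 + 0.33 + 0.75) / 8 = 1.450 / 8 = 0.1813%
Sample std dev = √[4.7585 / 7] = 0.8245%
IR = r̄ / tracking error = 0.1813 / 0.8245 = 0.2199

0.220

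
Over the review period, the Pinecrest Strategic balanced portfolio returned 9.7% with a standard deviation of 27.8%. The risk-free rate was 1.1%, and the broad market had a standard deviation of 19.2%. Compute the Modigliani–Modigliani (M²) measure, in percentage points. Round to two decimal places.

7.04

Sharpe = (Rp − Rf) / σp = (9.7% − 1.1%) / 27.8% = 0.3094
M² = Rf + Sharpe × σm = 1.1% + 0.3094 × 19.2% = 7.0405%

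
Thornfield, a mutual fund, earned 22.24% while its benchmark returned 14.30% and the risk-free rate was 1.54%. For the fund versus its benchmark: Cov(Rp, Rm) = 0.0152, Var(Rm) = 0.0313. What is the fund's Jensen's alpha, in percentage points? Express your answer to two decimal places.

β = Cov / Var = 0.0152 / 0.0313 = 0.4856
E[R] = Rf + β(Rm − Rf) = 1.54% + 0.4856 × (14.30% − 1.54%) = 7.7363%
α = Rp − E[R] = 22.24% − 7.7363% = 14.5037

14.50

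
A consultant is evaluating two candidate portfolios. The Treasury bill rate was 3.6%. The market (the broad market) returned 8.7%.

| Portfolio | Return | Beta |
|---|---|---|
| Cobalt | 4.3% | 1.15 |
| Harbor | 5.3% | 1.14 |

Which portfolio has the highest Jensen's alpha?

Harbor

Cobalt: α = 4.3% − [3.6% + 1.15 × (8.7% − 3.6%)] = -5.165
Harbor: α = 5.3% − [3.6% + 1.14 × (8.7% − 3.6%)] = -4.114
Highest: Harbor (-4.114).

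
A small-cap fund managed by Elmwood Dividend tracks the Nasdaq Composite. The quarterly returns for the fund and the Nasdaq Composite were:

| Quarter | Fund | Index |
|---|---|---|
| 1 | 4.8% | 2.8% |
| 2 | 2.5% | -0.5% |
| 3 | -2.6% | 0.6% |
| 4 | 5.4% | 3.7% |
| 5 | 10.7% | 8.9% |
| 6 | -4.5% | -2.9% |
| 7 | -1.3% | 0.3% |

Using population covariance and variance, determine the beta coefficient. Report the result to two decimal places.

r̄p = 2.1429%,  r̄m = 1.8429%
Cov = Σ(rp − r̄p)(rm − r̄m) / 7 = 15.8367
Var(rm) = Σ(rm − r̄m)² / 7 = 12.2967
β = Cov / Var = 15.8367 / 12.2967 = 1.2879

1.29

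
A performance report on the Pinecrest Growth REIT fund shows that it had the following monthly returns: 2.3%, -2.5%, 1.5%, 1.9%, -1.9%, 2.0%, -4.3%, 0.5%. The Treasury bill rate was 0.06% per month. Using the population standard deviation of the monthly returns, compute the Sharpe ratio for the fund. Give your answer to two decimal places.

Mean return r̄ = -0.50 / 8 = -0.0625%
Σ(r − r̄)² = (2.3 − (-0.0625))² + (-2.5 − (-0.0625))² + (1.5 − (-0.0625))² + … = 43.7188
population σ = √(43.7188 / 8) = √5.4649 = 2.3377%
Sharpe = (r̄ − rf) / σ = (-0.0625 − 0.06) / 2.3377 = -0.1225 / 2.3377 = -0.0524

-0.05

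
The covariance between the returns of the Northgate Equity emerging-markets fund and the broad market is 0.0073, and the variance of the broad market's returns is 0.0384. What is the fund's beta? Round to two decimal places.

0.19

β = Cov(Rp, Rm) / Var(Rm) = 0.0073 / 0.0384 = 0.1901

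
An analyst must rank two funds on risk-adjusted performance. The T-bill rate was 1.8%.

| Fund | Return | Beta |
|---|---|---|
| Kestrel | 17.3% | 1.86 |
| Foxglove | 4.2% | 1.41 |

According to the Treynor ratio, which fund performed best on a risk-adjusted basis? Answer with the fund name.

Kestrel: Treynor = (17.3% − 1.8%) / 1.86 = 8.333
Foxglove: Treynor = (4.2% − 1.8%) / 1.41 = 1.702
Highest: Kestrel (8.333).

Kestrel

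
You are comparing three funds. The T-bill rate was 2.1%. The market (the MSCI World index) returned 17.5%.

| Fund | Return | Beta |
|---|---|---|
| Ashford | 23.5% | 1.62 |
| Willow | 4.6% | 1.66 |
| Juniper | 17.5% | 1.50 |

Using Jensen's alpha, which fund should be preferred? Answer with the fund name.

Ashford: α = 23.5% − [2.1% + 1.62 × (17.5% − 2.1%)] = -3.548
Willow: α = 4.6% − [2.1% + 1.66 × (17.5% − 2.1%)] = -23.064
Juniper: α = 17.5% − [2.1% + 1.50 × (17.5% − 2.1%)] = -7.700
Highest: Ashford (-3.548).

Ashford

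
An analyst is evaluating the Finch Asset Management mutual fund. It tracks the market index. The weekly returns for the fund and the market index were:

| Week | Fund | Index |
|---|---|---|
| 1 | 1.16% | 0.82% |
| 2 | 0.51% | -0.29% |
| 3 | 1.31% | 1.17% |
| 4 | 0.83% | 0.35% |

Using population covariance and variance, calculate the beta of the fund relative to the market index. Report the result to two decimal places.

r̄p = 0.9525%,  r̄m = 0.5125%
Cov = Σ(rp − r̄p)(rm − r̄m) / 4 = 0.1685
Var(rm) = Σ(rm − r̄m)² / 4 = 0.2993
β = Cov / Var = 0.1685 / 0.2993 = 0.5630

0.56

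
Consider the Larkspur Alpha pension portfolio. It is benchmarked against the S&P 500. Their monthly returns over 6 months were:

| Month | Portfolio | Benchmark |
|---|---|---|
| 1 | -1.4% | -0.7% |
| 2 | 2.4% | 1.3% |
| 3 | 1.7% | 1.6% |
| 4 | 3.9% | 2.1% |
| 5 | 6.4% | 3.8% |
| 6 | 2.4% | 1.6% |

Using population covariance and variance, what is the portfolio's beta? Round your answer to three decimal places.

r̄p = 2.5667%,  r̄m = 1.6167%
Cov = Σ(rp − r̄p)(rm − r̄m) / 6 = 3.0456
Var(rm) = Σ(rm − r̄m)² / 6 = 1.7447
β = Cov / Var = 3.0456 / 1.7447 = 1.7456

1.746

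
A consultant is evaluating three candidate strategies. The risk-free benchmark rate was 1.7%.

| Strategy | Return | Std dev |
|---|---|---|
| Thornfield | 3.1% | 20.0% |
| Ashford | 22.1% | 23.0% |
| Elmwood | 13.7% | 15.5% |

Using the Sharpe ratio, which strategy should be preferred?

Ashford

Thornfield: Sharpe ratio = (3.1% − 1.7%) / 20.0% = 0.070
Ashford: Sharpe ratio = (22.1% − 1.7%) / 23.0% = 0.887
Elmwood: Sharpe ratio = (13.7% − 1.7%) / 15.5% = 0.774
Highest: Ashford (0.887).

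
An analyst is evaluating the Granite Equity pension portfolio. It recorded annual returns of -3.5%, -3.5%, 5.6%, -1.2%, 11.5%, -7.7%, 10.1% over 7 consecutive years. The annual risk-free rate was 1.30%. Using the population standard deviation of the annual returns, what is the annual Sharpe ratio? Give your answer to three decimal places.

Mean return μ = 11.30 / 7 = 1.6143%
Population σ = √[Σ(r − μ)² / 7] = √[332.6086 / 7] = √47.5155 = 6.8931%
Sharpe = (μ − rf) / σ = (1.6143 − 1.3) / 6.8931 = 0.3143 / 6.8931 = 0.0456

0.046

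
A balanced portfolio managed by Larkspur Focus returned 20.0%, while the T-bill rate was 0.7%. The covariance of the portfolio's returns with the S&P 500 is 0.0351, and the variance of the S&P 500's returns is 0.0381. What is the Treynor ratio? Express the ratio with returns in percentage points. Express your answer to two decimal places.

β = Cov / Var = 0.0351 / 0.0381 = 0.9213
Treynor = (Rp − Rf) / β = (20.0% − 0.7%) / 0.9213 = 19.30 / 0.9213 = 20.9487

20.95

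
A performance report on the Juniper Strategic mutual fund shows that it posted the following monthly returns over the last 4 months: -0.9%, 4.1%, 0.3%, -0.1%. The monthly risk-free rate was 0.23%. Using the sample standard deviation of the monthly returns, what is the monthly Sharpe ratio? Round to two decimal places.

r̄ = (-0.9 + 4.1 + 0.3 − 0.1) / 4 = 0.8500%
Σ(r − r̄)² = (-0.9 − 0.8500)² + (4.1 − 0.8500)² + (0.3 − 0.8500)² + … = 14.8300
σ = √[14.8300 / 3] = 2.2234%
Sharpe = (r̄ − rf) / σ = (0.8500 − 0.23) / 2.2234 = 0.6200 / 2.2234 = 0.2789

0.28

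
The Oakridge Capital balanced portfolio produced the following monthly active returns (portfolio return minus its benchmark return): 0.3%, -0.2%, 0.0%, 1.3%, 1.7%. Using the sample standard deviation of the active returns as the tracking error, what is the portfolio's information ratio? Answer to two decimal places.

0.74

r̄ = (0.3 − 0.2 + 0 + 1.3 + 1.7) / 5 = 0.6200%
Σ(r − r̄)² = 2.7880; sample σ = √(2.7880/4) = 0.8349%
IR = r̄ / tracking error = 0.6200 / 0.8349 = 0.7426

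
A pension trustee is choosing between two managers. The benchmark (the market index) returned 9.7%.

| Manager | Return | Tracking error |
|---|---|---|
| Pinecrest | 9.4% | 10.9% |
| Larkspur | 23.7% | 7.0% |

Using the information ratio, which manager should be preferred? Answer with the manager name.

Larkspur

Pinecrest: IR = (9.4% − 9.7%) / 10.9% = -0.028
Larkspur: IR = (23.7% − 9.7%) / 7.0% = 2.000
Highest: Larkspur (2.000).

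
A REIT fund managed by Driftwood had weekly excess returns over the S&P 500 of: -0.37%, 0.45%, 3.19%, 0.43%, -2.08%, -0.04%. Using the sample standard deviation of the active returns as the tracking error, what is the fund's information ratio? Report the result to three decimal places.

Mean return r̄ = 1.580 / 6 = 0.2633%
Sample std dev = √[14.6123 / 5] = 1.7095%
IR = r̄ / tracking error = 0.2633 / 1.7095 = 0.1540

0.154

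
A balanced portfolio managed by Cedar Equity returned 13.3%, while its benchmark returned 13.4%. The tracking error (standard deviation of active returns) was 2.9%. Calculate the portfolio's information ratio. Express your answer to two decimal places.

IR = (Rp − Rb) / TE = (13.3% − 13.4%) / 2.9% = -0.10% / 2.9% = -0.0345

-0.03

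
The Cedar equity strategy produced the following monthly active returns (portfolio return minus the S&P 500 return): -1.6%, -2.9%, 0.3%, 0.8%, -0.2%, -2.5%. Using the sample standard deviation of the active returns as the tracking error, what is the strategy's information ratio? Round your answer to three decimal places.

r̄ = (-1.6 − 2.9 + 0.3 + 0.8 − 0.2 − 2.5) / 6 = -6.10 / 6 = -1.0167%
Sample std dev = √[11.7883 / 5] = 1.5355%
IR = r̄ / tracking error = -1.0167 / 1.5355 = -0.6621

-0.662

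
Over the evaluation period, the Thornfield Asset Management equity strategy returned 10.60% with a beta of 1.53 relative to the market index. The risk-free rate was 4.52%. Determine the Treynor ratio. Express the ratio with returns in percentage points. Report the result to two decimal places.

Treynor = (Rp − Rf) / β = (10.60% − 4.52%) / 1.53 = 6.08 / 1.53 = 3.9739

3.97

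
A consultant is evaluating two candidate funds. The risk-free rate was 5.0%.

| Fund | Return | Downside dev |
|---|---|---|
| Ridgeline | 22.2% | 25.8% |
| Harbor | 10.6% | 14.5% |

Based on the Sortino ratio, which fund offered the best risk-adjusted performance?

Ridgeline

Ridgeline: Sortino ratio = (22.2% − 5.0%) / 25.8% = 0.667
Harbor: Sortino ratio = (10.6% − 5.0%) / 14.5% = 0.386
Highest: Ridgeline (0.667).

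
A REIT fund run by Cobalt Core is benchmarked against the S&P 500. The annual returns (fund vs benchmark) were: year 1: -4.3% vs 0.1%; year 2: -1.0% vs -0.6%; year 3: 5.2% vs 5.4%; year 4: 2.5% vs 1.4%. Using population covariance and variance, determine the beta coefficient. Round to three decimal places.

r̄p = 0.6000%,  r̄m = 1.5750%
Cov = Σ(rp − r̄p)(rm − r̄m) / 4 = 6.9925
Var(rm) = Σ(rm − r̄m)² / 4 = 5.3919
β = Cov / Var = 6.9925 / 5.3919 = 1.2969

1.297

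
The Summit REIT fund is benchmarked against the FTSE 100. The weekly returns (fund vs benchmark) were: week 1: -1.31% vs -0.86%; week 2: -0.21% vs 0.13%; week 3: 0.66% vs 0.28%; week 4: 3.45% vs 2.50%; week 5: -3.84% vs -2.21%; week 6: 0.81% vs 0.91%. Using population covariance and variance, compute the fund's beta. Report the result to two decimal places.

r̄p = -0.0733%,  r̄m = 0.1250%
Cov = Σ(rp − r̄p)(rm − r̄m) / 6 = 3.1979
Var(rm) = Σ(rm − r̄m)² / 6 = 2.1172
β = Cov / Var = 3.1979 / 2.1172 = 1.5104

1.51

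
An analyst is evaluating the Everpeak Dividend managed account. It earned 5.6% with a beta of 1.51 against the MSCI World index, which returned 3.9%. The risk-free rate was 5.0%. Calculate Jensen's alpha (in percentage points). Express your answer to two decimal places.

2.26

CAPM expected return = Rf + β(Rm − Rf) = 5.0% + 1.51 × (3.9% − 5.0%) = 5 + 1.51 × -1.10 = 3.3390%
Jensen's α = Rp − E[R] = 5.6% − 3.3390% = 2.2610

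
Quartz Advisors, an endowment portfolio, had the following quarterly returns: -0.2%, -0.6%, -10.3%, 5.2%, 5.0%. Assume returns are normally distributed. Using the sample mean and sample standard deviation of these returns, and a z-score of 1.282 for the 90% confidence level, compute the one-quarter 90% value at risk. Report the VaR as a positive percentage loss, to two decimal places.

8.25

r̄ = (-0.2 − 0.6 − 10.3 + 5.2 + 5) / 5 = -0.1800%
Sample σ = √[Σ(r − r̄)² / 4] = √[158.3680 / 4] = √39.5920 = 6.2922%
VaR = −(r̄ − z·σ) = −(-0.1800 − 1.282 × 6.2922) = −(-8.2466) = 8.2466%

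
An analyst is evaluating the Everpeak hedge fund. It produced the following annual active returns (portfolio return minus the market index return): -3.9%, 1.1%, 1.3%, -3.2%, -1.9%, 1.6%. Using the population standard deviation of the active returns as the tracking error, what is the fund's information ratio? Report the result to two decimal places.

Mean return r̄ = -5.00 / 6 = -0.8333%
Σ(r − r̄)² = (-3.9 − (-0.8333))² + (1.1 − (-0.8333))² + (1.3 − (-0.8333))² + … = 30.3533
population σ = √(30.3533 / 6) = √5.0589 = 2.2492%
IR = r̄ / tracking error = -0.8333 / 2.2492 = -0.3705

-0.37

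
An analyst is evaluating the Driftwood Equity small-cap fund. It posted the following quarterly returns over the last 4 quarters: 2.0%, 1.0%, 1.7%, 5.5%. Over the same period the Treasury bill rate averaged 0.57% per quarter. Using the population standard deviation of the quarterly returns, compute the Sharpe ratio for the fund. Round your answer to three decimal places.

1.137

r̄ = (2 + 1 + 1.7 + 5.5) / 4 = 10.20 / 4 = 2.5500%
Population std dev = √[12.1300 / 4] = 1.7414%
Sharpe = (r̄ − rf) / σ = (2.5500 − 0.57) / 1.7414 = 1.9800 / 1.7414 = 1.1370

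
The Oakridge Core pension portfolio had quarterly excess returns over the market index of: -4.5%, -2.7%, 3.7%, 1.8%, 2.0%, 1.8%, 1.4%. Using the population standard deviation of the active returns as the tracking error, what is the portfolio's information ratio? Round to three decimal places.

0.184

r̄ = (-4.5 − 2.7 + 3.7 + 1.8 + 2 + 1.8 + 1.4) / 7 = 0.5000%
Population std dev = √[51.9200 / 7] = 2.7234%
IR = r̄ / tracking error = 0.5000 / 2.7234 = 0.1836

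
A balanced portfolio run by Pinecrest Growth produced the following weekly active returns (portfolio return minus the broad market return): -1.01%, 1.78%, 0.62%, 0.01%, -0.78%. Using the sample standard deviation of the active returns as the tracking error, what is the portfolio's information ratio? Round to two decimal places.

0.11

r̄ = (-1.01 + 1.78 + 0.62 + 0.01 − 0.78) / 5 = 0.1240%
Sample σ = √[Σ(r − r̄)² / 4] = √[5.1045 / 4] = √1.2761 = 1.1296%
IR = r̄ / tracking error = 0.1240 / 1.1296 = 0.1098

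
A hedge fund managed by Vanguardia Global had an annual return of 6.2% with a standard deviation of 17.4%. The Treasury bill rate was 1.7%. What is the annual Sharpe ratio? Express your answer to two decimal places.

0.26

Sharpe = (Rp − Rf) / σp = (6.2% − 1.7%) / 17.4% = 4.50% / 17.4% = 0.2586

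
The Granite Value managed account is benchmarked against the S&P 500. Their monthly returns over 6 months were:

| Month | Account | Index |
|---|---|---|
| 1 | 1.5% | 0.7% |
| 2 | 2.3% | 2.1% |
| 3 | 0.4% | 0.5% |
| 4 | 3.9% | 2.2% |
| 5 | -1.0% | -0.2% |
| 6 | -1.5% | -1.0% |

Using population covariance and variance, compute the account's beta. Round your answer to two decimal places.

r̄p = 0.9333%,  r̄m = 0.7167%
Cov = Σ(rp − r̄p)(rm − r̄m) / 6 = 2.0578
Var(rm) = Σ(rm − r̄m)² / 6 = 1.3247
β = Cov / Var = 2.0578 / 1.3247 = 1.5534

1.55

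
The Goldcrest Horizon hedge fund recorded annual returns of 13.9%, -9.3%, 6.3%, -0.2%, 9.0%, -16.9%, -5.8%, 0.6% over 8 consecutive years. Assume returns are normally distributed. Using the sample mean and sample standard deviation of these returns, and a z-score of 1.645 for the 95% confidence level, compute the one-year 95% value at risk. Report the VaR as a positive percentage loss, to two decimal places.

r̄ = (13.9 − 9.3 + 6.3 − 0.2 + 9 − 16.9 − 5.8 + 0.6) / 8 = -2.40 / 8 = -0.3000%
Σ(r − r̄)² = (13.9 − (-0.3000))² + (-9.3 − (-0.3000))² + (6.3 − (-0.3000))² + … = 719.3200
σ = √[719.3200 / 7] = 10.1371%
VaR = −(r̄ − z·σ) = −(-0.3000 − 1.645 × 10.1371) = −(-16.9755) = 16.9755%

16.98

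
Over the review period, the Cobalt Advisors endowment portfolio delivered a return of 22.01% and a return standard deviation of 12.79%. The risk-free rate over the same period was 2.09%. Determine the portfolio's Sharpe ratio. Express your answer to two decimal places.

1.56

Sharpe = (Rp − Rf) / σp = (22.01% − 2.09%) / 12.79% = 19.92% / 12.79% = 1.5575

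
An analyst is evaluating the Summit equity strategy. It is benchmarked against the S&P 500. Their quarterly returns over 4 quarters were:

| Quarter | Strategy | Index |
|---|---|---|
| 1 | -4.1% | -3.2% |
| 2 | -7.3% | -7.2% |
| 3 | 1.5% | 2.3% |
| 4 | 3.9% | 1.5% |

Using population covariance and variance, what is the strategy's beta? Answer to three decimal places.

r̄p = -1.5000%,  r̄m = -1.6500%
Cov = Σ(rp − r̄p)(rm − r̄m) / 4 = 16.2700
Var(rm) = Σ(rm − r̄m)² / 4 = 14.6825
β = Cov / Var = 16.2700 / 14.6825 = 1.1081

1.108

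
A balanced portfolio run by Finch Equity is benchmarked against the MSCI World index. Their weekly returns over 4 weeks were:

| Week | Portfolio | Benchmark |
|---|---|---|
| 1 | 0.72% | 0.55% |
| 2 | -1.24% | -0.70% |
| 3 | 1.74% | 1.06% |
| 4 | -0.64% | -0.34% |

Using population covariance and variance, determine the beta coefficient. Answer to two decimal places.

r̄p = 0.1450%,  r̄m = 0.1425%
Cov = Σ(rp − r̄p)(rm − r̄m) / 4 = 0.8108
Var(rm) = Σ(rm − r̄m)² / 4 = 0.4876
β = Cov / Var = 0.8108 / 0.4876 = 1.6628

1.66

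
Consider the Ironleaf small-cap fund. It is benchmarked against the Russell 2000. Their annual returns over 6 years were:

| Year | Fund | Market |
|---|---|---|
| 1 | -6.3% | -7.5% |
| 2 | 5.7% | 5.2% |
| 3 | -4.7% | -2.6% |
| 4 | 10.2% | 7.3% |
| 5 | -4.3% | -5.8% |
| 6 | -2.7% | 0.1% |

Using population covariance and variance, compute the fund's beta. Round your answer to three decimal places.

1.068

r̄p = -0.3500%,  r̄m = -0.5500%
Cov = Σ(rp − r̄p)(rm − r̄m) / 6 = 31.1808
Var(rm) = Σ(rm − r̄m)² / 6 = 29.1958
β = Cov / Var = 31.1808 / 29.1958 = 1.0680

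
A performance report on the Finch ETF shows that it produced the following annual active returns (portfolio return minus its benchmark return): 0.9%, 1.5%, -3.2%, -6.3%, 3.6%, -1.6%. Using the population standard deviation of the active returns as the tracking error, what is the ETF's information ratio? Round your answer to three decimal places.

r̄ = (0.9 + 1.5 − 3.2 − 6.3 + 3.6 − 1.6) / 6 = -5.10 / 6 = -0.8500%
Σ(r − r̄)² = 64.1750; population σ = √(64.1750/6) = 3.2704%
IR = r̄ / tracking error = -0.8500 / 3.2704 = -0.2599

-0.260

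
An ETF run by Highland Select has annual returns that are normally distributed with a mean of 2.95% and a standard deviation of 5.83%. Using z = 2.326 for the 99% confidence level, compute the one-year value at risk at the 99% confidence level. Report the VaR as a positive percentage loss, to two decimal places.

10.61

VaR (as % loss) = −(μ − z·σ) = −(2.95% − 2.326 × 5.83%) = −(-10.61058%) = 10.61058%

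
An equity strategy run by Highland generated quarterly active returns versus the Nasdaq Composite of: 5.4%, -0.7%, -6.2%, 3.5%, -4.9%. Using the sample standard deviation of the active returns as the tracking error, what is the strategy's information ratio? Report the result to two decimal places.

r̄ = (5.4 − 0.7 − 6.2 + 3.5 − 4.9) / 5 = -0.5800%
Sample std dev = √[102.6680 / 4] = 5.0663%
IR = r̄ / tracking error = -0.5800 / 5.0663 = -0.1145

-0.11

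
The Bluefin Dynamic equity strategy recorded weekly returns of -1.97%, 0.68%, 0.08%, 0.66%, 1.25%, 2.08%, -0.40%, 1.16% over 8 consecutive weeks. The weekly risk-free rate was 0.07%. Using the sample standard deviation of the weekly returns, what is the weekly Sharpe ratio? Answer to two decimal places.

0.30

Mean return r̄ = 3.540 / 8 = 0.4425%
Sample std dev = √[10.6134 / 7] = 1.2313%
Sharpe = (r̄ − rf) / σ = (0.4425 − 0.07) / 1.2313 = 0.3725 / 1.2313 = 0.3025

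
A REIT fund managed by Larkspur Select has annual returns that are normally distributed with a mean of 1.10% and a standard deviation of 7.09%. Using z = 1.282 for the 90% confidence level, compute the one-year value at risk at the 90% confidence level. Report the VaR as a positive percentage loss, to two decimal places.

7.99

VaR (as % loss) = −(μ − z·σ) = −(1.10% − 1.282 × 7.09%) = −(-7.98938%) = 7.98938%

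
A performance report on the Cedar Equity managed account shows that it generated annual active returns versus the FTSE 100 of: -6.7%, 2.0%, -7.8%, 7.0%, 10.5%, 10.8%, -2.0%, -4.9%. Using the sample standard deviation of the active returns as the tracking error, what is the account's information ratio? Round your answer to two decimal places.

r̄ = (-6.7 + 2 − 7.8 + 7 + 10.5 + 10.8 − 2 − 4.9) / 8 = 1.1125%
Sample std dev = √[403.7288 / 7] = 7.5944%
IR = r̄ / tracking error = 1.1125 / 7.5944 = 0.1465

0.15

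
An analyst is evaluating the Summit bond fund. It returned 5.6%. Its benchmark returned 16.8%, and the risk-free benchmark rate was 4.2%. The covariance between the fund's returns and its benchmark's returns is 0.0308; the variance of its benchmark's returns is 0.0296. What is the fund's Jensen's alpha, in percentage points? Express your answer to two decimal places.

β = Cov / Var = 0.0308 / 0.0296 = 1.0405
E[R] = Rf + β(Rm − Rf) = 4.2% + 1.0405 × (16.8% − 4.2%) = 17.3103%
α = Rp − E[R] = 5.6% − 17.3103% = -11.7103

-11.71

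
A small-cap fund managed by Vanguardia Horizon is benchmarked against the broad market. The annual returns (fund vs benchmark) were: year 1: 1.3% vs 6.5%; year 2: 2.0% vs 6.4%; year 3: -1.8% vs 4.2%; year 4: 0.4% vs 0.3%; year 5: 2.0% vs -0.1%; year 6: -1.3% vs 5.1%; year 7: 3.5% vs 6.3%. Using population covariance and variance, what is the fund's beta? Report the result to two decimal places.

0.08

r̄p = 0.8714%,  r̄m = 4.1000%
Cov = Σ(rp − r̄p)(rm − r̄m) / 7 = 0.5743
Var(rm) = Σ(rm − r̄m)² / 7 = 6.9971
β = Cov / Var = 0.5743 / 6.9971 = 0.0821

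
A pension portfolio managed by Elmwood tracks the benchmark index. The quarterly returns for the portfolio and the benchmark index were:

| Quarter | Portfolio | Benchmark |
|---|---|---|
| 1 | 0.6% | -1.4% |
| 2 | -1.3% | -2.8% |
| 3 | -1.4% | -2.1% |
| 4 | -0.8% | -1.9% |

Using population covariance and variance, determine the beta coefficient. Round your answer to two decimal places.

1.30

r̄p = -0.7250%,  r̄m = -2.0500%
Cov = Σ(rp − r̄p)(rm − r̄m) / 4 = 0.3288
Var(rm) = Σ(rm − r̄m)² / 4 = 0.2525
β = Cov / Var = 0.3288 / 0.2525 = 1.3022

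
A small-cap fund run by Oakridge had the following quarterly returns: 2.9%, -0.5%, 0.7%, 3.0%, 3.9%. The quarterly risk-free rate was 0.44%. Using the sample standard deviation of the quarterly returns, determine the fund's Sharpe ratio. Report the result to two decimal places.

μ = (2.9 − 0.5 + 0.7 + 3 + 3.9) / 5 = 10.00 / 5 = 2.0000%
Sample σ = √[Σ(r − μ)² / 4] = √[13.3600 / 4] = √3.3400 = 1.8276%
Sharpe = (μ − rf) / σ = (2.0000 − 0.44) / 1.8276 = 1.5600 / 1.8276 = 0.8536

0.85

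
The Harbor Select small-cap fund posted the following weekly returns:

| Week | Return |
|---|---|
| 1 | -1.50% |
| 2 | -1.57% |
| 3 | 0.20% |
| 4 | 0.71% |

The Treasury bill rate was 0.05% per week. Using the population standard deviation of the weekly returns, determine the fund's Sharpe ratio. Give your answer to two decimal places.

μ = (-1.5 − 1.57 + 0.2 + 0.71) / 4 = -0.5400%
Σ(r − μ)² = (-1.5 − (-0.5400))² + (-1.57 − (-0.5400))² + (0.2 − (-0.5400))² + … = 4.0926
σ = √[4.0926 / 4] = 1.0115%
Sharpe = (μ − rf) / σ = (-0.5400 − 0.05) / 1.0115 = -0.5900 / 1.0115 = -0.5833

-0.58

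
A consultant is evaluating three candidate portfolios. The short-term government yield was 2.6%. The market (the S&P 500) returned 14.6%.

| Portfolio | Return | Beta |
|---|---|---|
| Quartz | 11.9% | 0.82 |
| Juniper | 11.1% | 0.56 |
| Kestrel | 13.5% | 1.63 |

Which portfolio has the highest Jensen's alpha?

Quartz: α = 11.9% − [2.6% + 0.82 × (14.6% − 2.6%)] = -0.540
Juniper: α = 11.1% − [2.6% + 0.56 × (14.6% − 2.6%)] = 1.780
Kestrel: α = 13.5% − [2.6% + 1.63 × (14.6% − 2.6%)] = -8.660
Highest: Juniper (1.780).

Juniper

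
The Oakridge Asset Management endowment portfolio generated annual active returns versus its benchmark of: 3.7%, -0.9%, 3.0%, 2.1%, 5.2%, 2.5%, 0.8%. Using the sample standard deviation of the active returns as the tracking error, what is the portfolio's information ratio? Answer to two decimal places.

r̄ = (3.7 − 0.9 + 3 + 2.1 + 5.2 + 2.5 + 0.8) / 7 = 16.40 / 7 = 2.3429%
Σ(r − r̄)² = (3.7 − 2.3429)² + (-0.9 − 2.3429)² + … = 23.4171
sample σ = √(23.4171 / 6) = √3.9029 = 1.9756%
IR = r̄ / tracking error = 2.3429 / 1.9756 = 1.1859

1.19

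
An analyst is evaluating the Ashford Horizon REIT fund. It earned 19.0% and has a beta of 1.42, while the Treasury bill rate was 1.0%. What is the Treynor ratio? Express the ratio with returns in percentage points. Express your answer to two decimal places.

12.68

Treynor = (Rp − Rf) / β = (19.0% − 1.0%) / 1.42 = 18.00 / 1.42 = 12.6761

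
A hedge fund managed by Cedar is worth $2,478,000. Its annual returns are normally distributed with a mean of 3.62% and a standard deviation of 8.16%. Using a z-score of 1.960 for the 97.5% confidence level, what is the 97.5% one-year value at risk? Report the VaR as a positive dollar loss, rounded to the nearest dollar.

Return at the 97.5% tail: μ − z·σ = 3.62% − 1.960 × 8.16% = 3.62 − 15.9936 = -12.3736%
VaR = −(-12.3736%) × $2,478,000 = 12.3736% × $2,478,000 = $306,618

$306,618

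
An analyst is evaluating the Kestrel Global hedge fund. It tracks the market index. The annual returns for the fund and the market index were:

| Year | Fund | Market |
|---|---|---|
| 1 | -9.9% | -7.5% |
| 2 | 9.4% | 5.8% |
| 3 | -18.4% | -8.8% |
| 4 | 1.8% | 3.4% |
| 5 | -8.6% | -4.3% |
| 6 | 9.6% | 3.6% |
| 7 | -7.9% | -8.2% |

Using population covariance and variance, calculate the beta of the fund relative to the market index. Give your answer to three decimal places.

r̄p = -3.4286%,  r̄m = -2.2857%
Cov = Σ(rp − r̄p)(rm − r̄m) / 7 = 54.0390
Var(rm) = Σ(rm − r̄m)² / 7 = 34.4298
β = Cov / Var = 54.0390 / 34.4298 = 1.5695

1.570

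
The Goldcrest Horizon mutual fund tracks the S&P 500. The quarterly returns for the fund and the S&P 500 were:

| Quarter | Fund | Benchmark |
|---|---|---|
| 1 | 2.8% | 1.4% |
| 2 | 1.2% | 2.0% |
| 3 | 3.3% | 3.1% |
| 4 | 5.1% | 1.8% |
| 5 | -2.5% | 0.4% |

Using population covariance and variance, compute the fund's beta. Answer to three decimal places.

1.958

r̄p = 1.9800%,  r̄m = 1.7400%
Cov = Σ(rp − r̄p)(rm − r̄m) / 5 = 1.5008
Var(rm) = Σ(rm − r̄m)² / 5 = 0.7664
β = Cov / Var = 1.5008 / 0.7664 = 1.9582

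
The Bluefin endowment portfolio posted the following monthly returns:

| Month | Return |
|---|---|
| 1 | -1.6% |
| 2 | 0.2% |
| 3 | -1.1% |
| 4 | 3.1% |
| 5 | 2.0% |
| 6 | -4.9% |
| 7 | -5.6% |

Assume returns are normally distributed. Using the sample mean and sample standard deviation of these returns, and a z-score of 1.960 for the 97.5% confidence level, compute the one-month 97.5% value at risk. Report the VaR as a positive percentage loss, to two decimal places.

μ = (-1.6 + 0.2 − 1.1 + 3.1 + 2 − 4.9 − 5.6) / 7 = -1.1286%
Σ(r − μ)² = 63.8743; sample σ = √(63.8743/6) = 3.2628%
VaR = −(μ − z·σ) = −(-1.1286 − 1.960 × 3.2628) = −(-7.5237) = 7.5237%

7.52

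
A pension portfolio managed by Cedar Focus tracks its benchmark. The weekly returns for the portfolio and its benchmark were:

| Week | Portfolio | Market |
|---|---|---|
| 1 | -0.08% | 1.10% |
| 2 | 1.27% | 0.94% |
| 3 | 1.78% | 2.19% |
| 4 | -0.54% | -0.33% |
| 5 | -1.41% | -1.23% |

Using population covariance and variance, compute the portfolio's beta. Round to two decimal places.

r̄p = 0.2040%,  r̄m = 0.5340%
Cov = Σ(rp − r̄p)(rm − r̄m) / 5 = 1.2744
Var(rm) = Σ(rm − r̄m)² / 5 = 1.4171
β = Cov / Var = 1.2744 / 1.4171 = 0.8993

0.90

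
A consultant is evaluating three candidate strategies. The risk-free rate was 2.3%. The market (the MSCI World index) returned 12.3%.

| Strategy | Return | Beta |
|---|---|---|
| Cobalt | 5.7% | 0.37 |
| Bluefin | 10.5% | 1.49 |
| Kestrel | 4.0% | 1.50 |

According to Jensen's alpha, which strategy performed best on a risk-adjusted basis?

Cobalt

Cobalt: α = 5.7% − [2.3% + 0.37 × (12.3% − 2.3%)] = -0.300
Bluefin: α = 10.5% − [2.3% + 1.49 × (12.3% − 2.3%)] = -6.700
Kestrel: α = 4.0% − [2.3% + 1.50 × (12.3% − 2.3%)] = -13.300
Highest: Cobalt (-0.300).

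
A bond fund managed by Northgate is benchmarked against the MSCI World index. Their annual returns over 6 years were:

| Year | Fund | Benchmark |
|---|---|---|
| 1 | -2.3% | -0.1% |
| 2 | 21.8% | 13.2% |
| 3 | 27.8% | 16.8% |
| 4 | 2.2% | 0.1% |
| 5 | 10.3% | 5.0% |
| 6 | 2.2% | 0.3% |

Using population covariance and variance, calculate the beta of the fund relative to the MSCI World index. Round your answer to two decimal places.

1.62

r̄p = 10.3333%,  r̄m = 5.8833%
Cov = Σ(rp − r̄p)(rm − r̄m) / 6 = 73.7739
Var(rm) = Σ(rm − r̄m)² / 6 = 45.6514
β = Cov / Var = 73.7739 / 45.6514 = 1.6160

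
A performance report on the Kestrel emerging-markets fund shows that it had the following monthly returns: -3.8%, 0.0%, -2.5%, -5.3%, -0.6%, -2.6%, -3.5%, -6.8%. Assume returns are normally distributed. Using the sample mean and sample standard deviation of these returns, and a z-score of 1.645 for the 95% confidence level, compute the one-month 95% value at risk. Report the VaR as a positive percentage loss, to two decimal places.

6.85

μ = (-3.8 + 0 − 2.5 − 5.3 − 0.6 − 2.6 − 3.5 − 6.8) / 8 = -25.10 / 8 = -3.1375%
Sample std dev = √[35.6388 / 7] = 2.2564%
VaR = −(μ − z·σ) = −(-3.1375 − 1.645 × 2.2564) = −(-6.8493) = 6.8493%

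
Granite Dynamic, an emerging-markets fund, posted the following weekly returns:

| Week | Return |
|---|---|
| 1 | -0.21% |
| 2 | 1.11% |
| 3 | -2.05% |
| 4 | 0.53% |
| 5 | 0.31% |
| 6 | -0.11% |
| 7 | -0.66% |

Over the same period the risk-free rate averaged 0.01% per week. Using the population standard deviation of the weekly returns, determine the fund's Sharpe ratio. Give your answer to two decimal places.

-0.18

r̄ = (-0.21 + 1.11 − 2.05 + 0.53 + 0.31 − 0.11 − 0.66) / 7 = -1.080 / 7 = -0.1543%
Population σ = √[Σ(r − r̄)² / 7] = √[6.1368 / 7] = √0.8767 = 0.9363%
Sharpe = (r̄ − rf) / σ = (-0.1543 − 0.01) / 0.9363 = -0.1643 / 0.9363 = -0.1755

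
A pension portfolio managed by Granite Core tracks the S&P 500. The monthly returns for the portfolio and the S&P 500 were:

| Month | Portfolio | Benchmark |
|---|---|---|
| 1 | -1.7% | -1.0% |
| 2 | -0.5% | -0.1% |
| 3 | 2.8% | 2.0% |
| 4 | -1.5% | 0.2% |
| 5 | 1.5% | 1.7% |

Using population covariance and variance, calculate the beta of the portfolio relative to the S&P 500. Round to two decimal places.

r̄p = 0.1200%,  r̄m = 0.5600%
Cov = Σ(rp − r̄p)(rm − r̄m) / 5 = 1.8528
Var(rm) = Σ(rm − r̄m)² / 5 = 1.2744
β = Cov / Var = 1.8528 / 1.2744 = 1.4539

1.45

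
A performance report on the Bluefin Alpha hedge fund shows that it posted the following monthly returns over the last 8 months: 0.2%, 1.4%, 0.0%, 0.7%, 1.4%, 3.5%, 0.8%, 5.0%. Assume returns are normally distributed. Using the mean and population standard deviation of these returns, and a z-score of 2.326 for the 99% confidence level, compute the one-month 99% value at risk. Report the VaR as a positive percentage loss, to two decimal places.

2.16

Mean return μ = 13.00 / 8 = 1.6250%
Σ(r − μ)² = 21.2150; population σ = √(21.2150/8) = 1.6285%
VaR = −(μ − z·σ) = −(1.6250 − 2.326 × 1.6285) = −(-2.1629) = 2.1629%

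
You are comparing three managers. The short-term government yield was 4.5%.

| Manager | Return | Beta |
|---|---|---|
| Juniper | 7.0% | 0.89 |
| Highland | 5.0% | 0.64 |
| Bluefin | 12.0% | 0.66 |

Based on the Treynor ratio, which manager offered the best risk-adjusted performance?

Juniper: Treynor = (7.0% − 4.5%) / 0.89 = 2.809
Highland: Treynor = (5.0% − 4.5%) / 0.64 = 0.781
Bluefin: Treynor = (12.0% − 4.5%) / 0.66 = 11.364
Highest: Bluefin (11.364).

Bluefin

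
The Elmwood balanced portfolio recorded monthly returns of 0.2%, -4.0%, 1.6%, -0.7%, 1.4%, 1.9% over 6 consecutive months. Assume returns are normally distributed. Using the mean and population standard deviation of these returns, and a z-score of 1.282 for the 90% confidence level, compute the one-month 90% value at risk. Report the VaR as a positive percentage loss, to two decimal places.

r̄ = (0.2 − 4 + 1.6 − 0.7 + 1.4 + 1.9) / 6 = 0.40 / 6 = 0.0667%
Σ(r − r̄)² = (0.2 − 0.0667)² + (-4 − 0.0667)² + … = 24.6333
population σ = √(24.6333 / 6) = √4.1056 = 2.0262%
VaR = −(r̄ − z·σ) = −(0.0667 − 1.282 × 2.0262) = −(-2.5309) = 2.5309%

2.53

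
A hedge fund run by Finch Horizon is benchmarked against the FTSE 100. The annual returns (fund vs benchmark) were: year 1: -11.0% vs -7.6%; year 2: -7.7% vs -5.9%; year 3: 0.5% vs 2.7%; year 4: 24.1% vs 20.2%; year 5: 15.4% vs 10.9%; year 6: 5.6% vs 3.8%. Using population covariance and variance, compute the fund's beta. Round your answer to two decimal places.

1.28

r̄p = 4.4833%,  r̄m = 4.0167%
Cov = Σ(rp − r̄p)(rm − r̄m) / 6 = 116.3819
Var(rm) = Σ(rm − r̄m)² / 6 = 90.7247
β = Cov / Var = 116.3819 / 90.7247 = 1.2828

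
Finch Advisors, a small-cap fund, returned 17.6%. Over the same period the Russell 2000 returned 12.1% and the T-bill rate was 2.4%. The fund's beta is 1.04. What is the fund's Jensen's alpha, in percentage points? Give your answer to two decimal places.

CAPM expected return = Rf + β(Rm − Rf) = 2.4% + 1.04 × (12.1% − 2.4%) = 2.4 + 1.04 × 9.70 = 12.4880%
Jensen's α = Rp − E[R] = 17.6% − 12.4880% = 5.1120

5.11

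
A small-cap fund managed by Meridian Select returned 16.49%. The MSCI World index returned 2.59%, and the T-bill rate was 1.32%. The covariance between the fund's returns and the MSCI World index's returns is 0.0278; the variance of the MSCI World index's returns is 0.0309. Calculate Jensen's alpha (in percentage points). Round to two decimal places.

β = Cov / Var = 0.0278 / 0.0309 = 0.8997
E[R] = Rf + β(Rm − Rf) = 1.32% + 0.8997 × (2.59% − 1.32%) = 2.4626%
α = Rp − E[R] = 16.49% − 2.4626% = 14.0274

14.03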